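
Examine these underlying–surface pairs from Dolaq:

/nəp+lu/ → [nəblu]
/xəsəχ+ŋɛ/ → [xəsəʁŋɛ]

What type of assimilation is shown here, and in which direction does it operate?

regressive voicing assimilation

Underlying /p/ is realised as [b] next to /l/; /l/ itself does not change.
/p/ is voiceless while /l/ is voiced; the output [b] is voiced, matching the trigger — so the feature that spreads is voicing.
Place and manner are unchanged, so the assimilation is partial, not total.
Checking the remaining alternation: /χ/ → [ʁ] before /ŋ/ (voiceless → voiced, matching voiced) — only voicing changes, and always toward the following segment.
The trigger is the following segment, so the direction is regressive (anticipatory).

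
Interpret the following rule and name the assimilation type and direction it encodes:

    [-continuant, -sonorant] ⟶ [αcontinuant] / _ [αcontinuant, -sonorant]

The rule copies [continuant] (continuancy) from the environment onto the target stops; since [±continuant] encodes the stop/fricative manner contrast, the assimilating dimension is manner.
Since the environment is written after the underscore, the trigger follows the target; the direction is regressive.

regressive manner assimilation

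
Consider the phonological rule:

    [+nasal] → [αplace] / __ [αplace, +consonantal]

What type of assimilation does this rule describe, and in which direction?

The shared variable α links the value of the place features (abbreviated [place]) on the target to the same value on the neighbouring segment, so place is the feature that assimilates.
Since the environment is written after the underscore, the trigger follows the target; the direction is regressive.

regressive place assimilation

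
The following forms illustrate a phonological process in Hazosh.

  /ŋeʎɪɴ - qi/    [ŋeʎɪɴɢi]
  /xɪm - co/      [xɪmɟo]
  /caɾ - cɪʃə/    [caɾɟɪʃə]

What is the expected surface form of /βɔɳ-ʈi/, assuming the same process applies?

The data show progressive voicing assimilation: /q/ → [ɢ] after /ɴ/; /c/ → [ɟ] after /m/; /c/ → [ɟ] after /ɾ/. In each pair only voicing changes, matching the preceding consonant, while place and manner stay constant.
/ʈ/ is a voiceless retroflex stop. The preceding trigger /ɳ/ is voiced, so /ʈ/ must become voiced as well.
Changing only its voicing to voiced gives [ɖ] — the voiced retroflex stop.

[βɔɳɖi]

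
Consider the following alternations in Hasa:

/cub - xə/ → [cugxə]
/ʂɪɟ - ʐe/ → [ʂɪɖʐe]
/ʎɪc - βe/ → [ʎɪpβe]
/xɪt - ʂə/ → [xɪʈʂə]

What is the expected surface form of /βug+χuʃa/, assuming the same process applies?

The data show regressive place assimilation: /b/ → [g] before /x/; /ɟ/ → [ɖ] before /ʐ/; /c/ → [p] before /β/; /t/ → [ʈ] before /ʂ/. In each pair only place changes, matching the following consonant, while manner and voice stay constant.
The rule targets /g/ (voiced velar stop), which sits before the trigger /χ/ (uvular).
The voiced uvular stop is [ɢ], so /g/ → [ɢ].

[βuɢχuʃa]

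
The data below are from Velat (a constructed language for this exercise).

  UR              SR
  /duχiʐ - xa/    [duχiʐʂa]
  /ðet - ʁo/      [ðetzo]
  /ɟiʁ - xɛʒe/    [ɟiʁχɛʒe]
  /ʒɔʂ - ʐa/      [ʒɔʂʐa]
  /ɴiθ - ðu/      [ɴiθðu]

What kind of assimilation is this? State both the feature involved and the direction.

The segment that alternates is /x/, which surfaces as [ʂ] when adjacent to /ʐ/.
The change velar → retroflex matches the place of the preceding /ʐ/, identifying this as place assimilation.
Manner and voice are unchanged, so the assimilation is partial, not total.
The other alternating forms pattern the same way: /ʁ/ → [z] after /t/ (uvular → alveolar, matching alveolar); /x/ → [χ] after /ʁ/ (velar → uvular, matching uvular) — only place changes, and always toward the preceding segment.
Nothing changes in [ʒɔʂʐa], [ɴiθðu]: there the adjacent consonants already agree in place (/ʐ/ and /ʂ/ are both retroflex; /ð/ and /θ/ are both dental), so these forms are consistent with the same rule.
The trigger is the preceding segment, so the direction is progressive (perseverative).

progressive place assimilation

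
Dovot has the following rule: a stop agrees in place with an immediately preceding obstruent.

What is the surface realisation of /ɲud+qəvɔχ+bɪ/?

/q/ is a voiceless uvular stop. The preceding trigger /d/ is alveolar, so /q/ must become alveolar as well.
A voiceless alveolar stop is [t], so the surface segment is [t].
At the second juncture, /b/ likewise becomes [ɢ] adjacent to /χ/.

[ɲudtəvɔχɢɪ]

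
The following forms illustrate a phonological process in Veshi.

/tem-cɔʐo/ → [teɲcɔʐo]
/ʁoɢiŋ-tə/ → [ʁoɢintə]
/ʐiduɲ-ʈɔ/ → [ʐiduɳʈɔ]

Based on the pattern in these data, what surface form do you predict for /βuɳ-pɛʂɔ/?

[βumpɛʂɔ]

The data show regressive place assimilation: /m/ → [ɲ] before /c/; /ŋ/ → [n] before /t/; /ɲ/ → [ɳ] before /ʈ/. In each pair only place changes, matching the following consonant, while manner and voice stay constant.
/ɳ/ is a voiced retroflex nasal. The following trigger /p/ is bilabial, so /ɳ/ must become bilabial as well.
A voiced bilabial nasal is [m], so the surface segment is [m].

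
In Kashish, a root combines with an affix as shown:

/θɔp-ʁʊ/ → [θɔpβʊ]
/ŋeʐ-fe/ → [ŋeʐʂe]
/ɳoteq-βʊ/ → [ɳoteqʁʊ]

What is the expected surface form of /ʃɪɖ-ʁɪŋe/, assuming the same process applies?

[ʃɪɖʐɪŋe]

The data show progressive place assimilation: /ʁ/ → [β] after /p/; /f/ → [ʂ] after /ʐ/; /β/ → [ʁ] after /q/. In each pair only place changes, matching the preceding consonant, while manner and voice stay constant.
/ʁ/ is a voiced uvular fricative. The preceding trigger /ɖ/ is retroflex, so /ʁ/ must become retroflex as well.
The voiced retroflex fricative is [ʐ], so /ʁ/ → [ʐ].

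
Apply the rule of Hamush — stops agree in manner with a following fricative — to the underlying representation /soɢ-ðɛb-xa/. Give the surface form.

[soʁðɛβxa]

/ɢ/ is a voiced uvular stop. The following trigger /ð/ is a fricative, so /ɢ/ must become a fricative as well.
Changing only its manner to fricative gives [ʁ] — the voiced uvular fricative.
At the second juncture, /b/ likewise becomes [β] adjacent to /x/.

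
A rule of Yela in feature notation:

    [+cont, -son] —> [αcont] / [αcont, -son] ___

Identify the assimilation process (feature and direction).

The shared variable α links the value of [cont] on the target to that of the neighbouring obstruent. [cont] distinguishes stops from fricatives — a manner-of-articulation feature — so this is manner assimilation.
Since the environment is written before the underscore, the trigger precedes the target; the direction is progressive.

progressive manner assimilation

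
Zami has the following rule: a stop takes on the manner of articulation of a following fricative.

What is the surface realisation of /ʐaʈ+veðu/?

[ʐaʂveðu]

/ʈ/ is a voiceless retroflex stop. The following trigger /v/ is a fricative, so /ʈ/ must become a fricative as well.
The voiceless retroflex fricative is [ʂ], so /ʈ/ → [ʂ].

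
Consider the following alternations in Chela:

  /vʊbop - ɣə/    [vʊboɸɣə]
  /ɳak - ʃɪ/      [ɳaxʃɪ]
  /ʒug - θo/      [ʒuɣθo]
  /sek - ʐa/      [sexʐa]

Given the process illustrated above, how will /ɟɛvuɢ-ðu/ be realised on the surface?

The data show regressive manner assimilation: /p/ → [ɸ] before /ɣ/; /k/ → [x] before /ʃ/; /g/ → [ɣ] before /θ/; /k/ → [x] before /ʐ/. In each pair only manner changes, matching the following consonant, while place and voice stay constant.
The rule targets /ɢ/ (voiced uvular stop), which sits before the trigger /ð/ (fricative).
A voiced uvular fricative is [ʁ], so the surface segment is [ʁ].

[ɟɛvuʁðu]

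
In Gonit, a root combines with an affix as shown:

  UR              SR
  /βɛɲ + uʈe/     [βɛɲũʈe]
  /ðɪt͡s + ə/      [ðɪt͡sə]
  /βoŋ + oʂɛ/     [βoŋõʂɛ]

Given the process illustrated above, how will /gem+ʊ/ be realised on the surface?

The data show progressive nasality assimilation (vowel nasalisation): /u/ → [ũ] after /ɲ/; /o/ → [õ] after /ŋ/ — a vowel is nasalised by an immediately preceding nasal consonant.
No change occurs in [ðɪt͡sə] because the vowel at the boundary is adjacent to an oral consonant, not a nasal (/ə/ next to /t͡s/).
/ʊ/ sits next to the nasal /m/ and is therefore nasalised to [ʊ̃].

[gemʊ̃]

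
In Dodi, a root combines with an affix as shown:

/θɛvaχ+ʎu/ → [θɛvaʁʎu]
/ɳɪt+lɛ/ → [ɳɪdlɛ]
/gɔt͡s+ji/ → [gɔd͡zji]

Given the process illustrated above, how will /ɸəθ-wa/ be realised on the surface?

The data show regressive voicing assimilation: /χ/ → [ʁ] before /ʎ/; /t/ → [d] before /l/; /t͡s/ → [d͡z] before /j/. In each pair only voicing changes, matching the following consonant, while place and manner stay constant.
The rule targets /θ/ (voiceless dental fricative), which sits before the trigger /w/ (voiced).
Changing only its voicing to voiced gives [ð] — the voiced dental fricative.

[ɸəðwa]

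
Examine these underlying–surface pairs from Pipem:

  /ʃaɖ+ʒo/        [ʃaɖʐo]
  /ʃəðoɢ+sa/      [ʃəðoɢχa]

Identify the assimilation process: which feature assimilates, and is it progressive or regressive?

progressive place assimilation

The segment that alternates is /ʒ/, which surfaces as [ʐ] when adjacent to /ɖ/.
/ʒ/ is postalveolar while /ɖ/ is retroflex; the output [ʐ] is retroflex, matching the trigger — so the feature that spreads is place.
Manner and voice are unchanged, so the assimilation is partial, not total.
The same holds elsewhere in the data: /s/ → [χ] after /ɢ/ (alveolar → uvular, matching uvular) — only place changes, and always toward the preceding segment.
The trigger is the preceding segment, so the direction is progressive (perseverative).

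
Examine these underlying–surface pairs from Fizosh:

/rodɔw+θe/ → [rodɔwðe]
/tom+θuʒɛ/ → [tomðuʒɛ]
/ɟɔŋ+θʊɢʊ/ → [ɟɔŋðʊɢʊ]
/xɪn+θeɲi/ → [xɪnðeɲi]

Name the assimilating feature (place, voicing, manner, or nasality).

Underlying /θ/ is realised as [ð] next to /w/; /w/ itself does not change.
The change voiceless → voiced matches the voicing of the preceding /w/, identifying this as voicing assimilation.
Checking the remaining alternations: /θ/ → [ð] after /m/ (voiceless → voiced, matching voiced); /θ/ → [ð] after /ŋ/ (voiceless → voiced, matching voiced); /θ/ → [ð] after /n/ (voiceless → voiced, matching voiced) — only voicing changes, and always toward the preceding segment.

voicing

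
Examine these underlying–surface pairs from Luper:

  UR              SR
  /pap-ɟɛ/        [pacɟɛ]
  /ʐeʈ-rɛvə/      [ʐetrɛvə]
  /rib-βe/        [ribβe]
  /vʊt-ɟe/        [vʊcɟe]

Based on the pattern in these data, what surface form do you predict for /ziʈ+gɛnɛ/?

[zikgɛnɛ]

The data show regressive place assimilation: /p/ → [c] before /ɟ/; /ʈ/ → [t] before /r/; /t/ → [c] before /ɟ/. In each pair only place changes, matching the following consonant, while manner and voice stay constant.
No alternation appears in [ribβe]: there the adjacent consonants already agree in place (/b/ and /β/ are both bilabial), so this form is consistent with the same rule.
The rule targets /ʈ/ (voiceless retroflex stop), which sits before the trigger /g/ (velar).
A voiceless velar stop is [k], so the surface segment is [k].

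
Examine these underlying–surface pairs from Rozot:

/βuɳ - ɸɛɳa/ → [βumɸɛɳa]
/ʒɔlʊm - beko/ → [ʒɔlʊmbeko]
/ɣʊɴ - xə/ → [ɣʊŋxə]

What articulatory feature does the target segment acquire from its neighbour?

The segment that alternates is /ɳ/, which surfaces as [m] when adjacent to /ɸ/.
/ɳ/ is retroflex while /ɸ/ is bilabial; the output [m] is bilabial, matching the trigger — so the feature that spreads is place.
The other alternating form patterns the same way: /ɴ/ → [ŋ] before /x/ (uvular → velar, matching velar) — only place changes, and always toward the following segment.
Nothing changes in [ʒɔlʊmbeko]: there the adjacent consonants already agree in place (/m/ and /b/ are both bilabial), so this form is consistent with the same rule.

place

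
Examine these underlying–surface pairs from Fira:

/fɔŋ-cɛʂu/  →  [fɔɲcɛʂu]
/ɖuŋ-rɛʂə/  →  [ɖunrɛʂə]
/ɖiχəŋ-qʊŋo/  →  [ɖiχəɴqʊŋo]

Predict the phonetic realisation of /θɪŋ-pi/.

[θɪmpi]

The data show regressive place assimilation: /ŋ/ → [ɲ] before /c/; /ŋ/ → [n] before /r/; /ŋ/ → [ɴ] before /q/. In each pair only place changes, matching the following consonant, while manner and voice stay constant.
The rule targets /ŋ/ (voiced velar nasal), which sits before the trigger /p/ (bilabial).
The voiced bilabial nasal is [m], so /ŋ/ → [m].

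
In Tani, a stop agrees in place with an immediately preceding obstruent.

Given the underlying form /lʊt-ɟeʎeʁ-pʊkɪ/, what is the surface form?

[lʊtdeʎeʁqʊkɪ]

/ɟ/ is a voiced palatal stop. The preceding trigger /t/ is alveolar, so /ɟ/ must become alveolar as well.
Changing only its place to alveolar gives [d] — the voiced alveolar stop.
At the second juncture, /p/ likewise becomes [q] adjacent to /ʁ/.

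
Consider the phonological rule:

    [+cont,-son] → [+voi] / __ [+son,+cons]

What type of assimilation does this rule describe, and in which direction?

regressive voicing assimilation

The structural change is [+voi], and the conditioning segment [+son,+cons] (a sonorant consonant) is itself voiced, so the target comes to share the voicing of its neighbour — voicing assimilation.
The conditioning segment sits to the right of the focus bar, meaning the trigger follows the segment that changes — regressive assimilation.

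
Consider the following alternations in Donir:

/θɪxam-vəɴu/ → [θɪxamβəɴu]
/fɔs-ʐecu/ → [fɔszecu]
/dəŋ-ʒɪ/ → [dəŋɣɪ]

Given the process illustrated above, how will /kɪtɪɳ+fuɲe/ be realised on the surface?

The data show progressive place assimilation: /v/ → [β] after /m/; /ʐ/ → [z] after /s/; /ʒ/ → [ɣ] after /ŋ/. In each pair only place changes, matching the preceding consonant, while manner and voice stay constant.
/f/ is a voiceless labiodental fricative. The preceding trigger /ɳ/ is retroflex, so /f/ must become retroflex as well.
Changing only its place to retroflex gives [ʂ] — the voiceless retroflex fricative.

[kɪtɪɳʂuɲe]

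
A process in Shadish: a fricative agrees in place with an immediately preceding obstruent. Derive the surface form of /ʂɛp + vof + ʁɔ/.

/v/ is a voiced labiodental fricative. The preceding trigger /p/ is bilabial, so /v/ must become bilabial as well.
A voiced bilabial fricative is [β], so the surface segment is [β].
The same rule applies at the second boundary: /ʁ/ → [v] next to /f/.

[ʂɛpβofvɔ]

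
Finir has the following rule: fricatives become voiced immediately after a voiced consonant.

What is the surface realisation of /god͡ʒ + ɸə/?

[god͡ʒβə]

/ɸ/ is a voiceless bilabial fricative. The preceding trigger /d͡ʒ/ is voiced, so /ɸ/ must become voiced as well.
The voiced bilabial fricative is [β], so /ɸ/ → [β].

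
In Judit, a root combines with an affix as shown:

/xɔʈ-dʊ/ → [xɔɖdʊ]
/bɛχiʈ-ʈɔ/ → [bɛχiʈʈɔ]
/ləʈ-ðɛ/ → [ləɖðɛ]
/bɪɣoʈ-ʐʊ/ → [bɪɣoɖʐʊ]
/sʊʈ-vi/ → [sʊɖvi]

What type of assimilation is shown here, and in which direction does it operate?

The segment that alternates is /ʈ/, which surfaces as [ɖ] when adjacent to /d/.
The change voiceless → voiced matches the voicing of the following /d/, identifying this as voicing assimilation.
Place and manner are unchanged, so the assimilation is partial, not total.
The other alternating forms pattern the same way: /ʈ/ → [ɖ] before /ð/ (voiceless → voiced, matching voiced); /ʈ/ → [ɖ] before /ʐ/ (voiceless → voiced, matching voiced); /ʈ/ → [ɖ] before /v/ (voiceless → voiced, matching voiced) — only voicing changes, and always toward the following segment.
Nothing changes in [bɛχiʈʈɔ]: there the adjacent consonants already agree in voicing (/ʈ/ and /ʈ/ are both voiceless), so this form is consistent with the same rule.
Since the segment that changes precedes the conditioning segment, the assimilation is regressive.

regressive voicing assimilation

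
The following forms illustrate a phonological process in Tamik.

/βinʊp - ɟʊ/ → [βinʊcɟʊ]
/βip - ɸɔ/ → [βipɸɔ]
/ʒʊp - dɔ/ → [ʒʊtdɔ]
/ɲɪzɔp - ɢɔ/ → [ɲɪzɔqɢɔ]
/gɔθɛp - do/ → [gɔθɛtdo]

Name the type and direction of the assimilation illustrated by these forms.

Comparing underlying and surface forms, /p/ → [c] is the alternation; the neighbouring /ɟ/ is constant.
The change bilabial → palatal matches the place of the following /ɟ/, identifying this as place assimilation.
Manner and voice are unchanged, so the assimilation is partial, not total.
The other alternating forms pattern the same way: /p/ → [t] before /d/ (bilabial → alveolar, matching alveolar); /p/ → [q] before /ɢ/ (bilabial → uvular, matching uvular) — only place changes, and always toward the following segment.
No alternation appears in [βipɸɔ]: there the adjacent consonants already agree in place (/p/ and /ɸ/ are both bilabial), so this form is consistent with the same rule.
Since the segment that changes precedes the conditioning segment, the assimilation is regressive.

regressive place assimilation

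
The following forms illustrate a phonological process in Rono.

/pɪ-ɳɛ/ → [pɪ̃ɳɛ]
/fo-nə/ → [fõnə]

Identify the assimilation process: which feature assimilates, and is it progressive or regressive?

The vowel /ɪ/ surfaces as nasalised [ɪ̃] next to the following nasal /ɳ/ — it has acquired the [+nasal] feature of its neighbour.
Likewise in the remaining data: /o/ → [õ] before /n/ — each time a vowel is nasalised next to a following nasal.
Because the conditioning nasal is to the right of the vowel that changes, the process is regressive (anticipatory).

regressive nasality assimilation (vowel nasalisation)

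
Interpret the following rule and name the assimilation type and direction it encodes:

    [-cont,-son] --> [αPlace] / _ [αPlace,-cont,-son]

The shared variable α links the value of the place features (abbreviated [Place]) on the target to the same value on the neighbouring segment, so place is the feature that assimilates.
Since the environment is written after the underscore, the trigger follows the target; the direction is regressive.

regressive place assimilation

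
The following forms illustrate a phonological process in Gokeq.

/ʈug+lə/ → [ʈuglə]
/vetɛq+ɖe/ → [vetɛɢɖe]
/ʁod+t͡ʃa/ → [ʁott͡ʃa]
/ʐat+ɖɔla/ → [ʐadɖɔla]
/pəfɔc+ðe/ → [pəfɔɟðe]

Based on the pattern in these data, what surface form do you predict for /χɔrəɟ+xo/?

[χɔrəcxo]

The data show regressive voicing assimilation: /q/ → [ɢ] before /ɖ/; /d/ → [t] before /t͡ʃ/; /t/ → [d] before /ɖ/; /c/ → [ɟ] before /ð/. In each pair only voicing changes, matching the following consonant, while place and manner stay constant.
Nothing changes in [ʈuglə]: there the adjacent consonants already agree in voicing (/g/ and /l/ are both voiced), so this form is consistent with the same rule.
The rule targets /ɟ/ (voiced palatal stop), which sits before the trigger /x/ (voiceless).
Changing only its voicing to voiceless gives [c] — the voiceless palatal stop.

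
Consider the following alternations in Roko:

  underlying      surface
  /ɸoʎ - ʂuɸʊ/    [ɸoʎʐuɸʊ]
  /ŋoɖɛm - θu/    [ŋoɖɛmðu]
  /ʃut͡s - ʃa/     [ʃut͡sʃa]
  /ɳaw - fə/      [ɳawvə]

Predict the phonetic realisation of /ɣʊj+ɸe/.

The data show progressive voicing assimilation: /ʂ/ → [ʐ] after /ʎ/; /θ/ → [ð] after /m/; /f/ → [v] after /w/. In each pair only voicing changes, matching the preceding consonant, while place and manner stay constant.
Nothing changes in [ʃut͡sʃa]: there the adjacent consonants already agree in voicing (/ʃ/ and /t͡s/ are both voiceless), so this form is consistent with the same rule.
The rule targets /ɸ/ (voiceless bilabial fricative), which sits after the trigger /j/ (voiced).
Changing only its voicing to voiced gives [β] — the voiced bilabial fricative.

[ɣʊjβe]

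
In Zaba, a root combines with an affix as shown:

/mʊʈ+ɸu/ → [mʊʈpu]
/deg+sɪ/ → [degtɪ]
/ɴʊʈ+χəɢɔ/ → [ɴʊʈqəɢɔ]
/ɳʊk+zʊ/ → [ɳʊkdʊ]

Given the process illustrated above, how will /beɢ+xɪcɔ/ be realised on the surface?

The data show progressive manner assimilation: /ɸ/ → [p] after /ʈ/; /s/ → [t] after /g/; /χ/ → [q] after /ʈ/; /z/ → [d] after /k/. In each pair only manner changes, matching the preceding consonant, while place and voice stay constant.
The rule targets /x/ (voiceless velar fricative), which sits after the trigger /ɢ/ (stop).
Changing only its manner to stop gives [k] — the voiceless velar stop.

[beɢkɪcɔ]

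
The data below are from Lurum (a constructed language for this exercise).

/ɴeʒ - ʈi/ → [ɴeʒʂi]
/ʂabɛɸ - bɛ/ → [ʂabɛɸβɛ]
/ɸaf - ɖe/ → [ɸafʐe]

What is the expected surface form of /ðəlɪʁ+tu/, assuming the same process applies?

The data show progressive manner assimilation: /ʈ/ → [ʂ] after /ʒ/; /b/ → [β] after /ɸ/; /ɖ/ → [ʐ] after /f/. In each pair only manner changes, matching the preceding consonant, while place and voice stay constant.
The rule targets /t/ (voiceless alveolar stop), which sits after the trigger /ʁ/ (fricative).
A voiceless alveolar fricative is [s], so the surface segment is [s].

[ðəlɪʁsu]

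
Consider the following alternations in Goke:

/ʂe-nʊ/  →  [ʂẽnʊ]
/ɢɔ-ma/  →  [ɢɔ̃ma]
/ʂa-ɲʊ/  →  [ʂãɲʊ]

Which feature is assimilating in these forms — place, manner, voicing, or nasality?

nasality

The vowel /e/ surfaces as nasalised [ẽ] next to the following nasal /n/ — it has acquired the [+nasal] feature of its neighbour.
The other forms show the same pattern: /ɔ/ → [ɔ̃] before /m/; /a/ → [ã] before /ɲ/ — each time a vowel is nasalised next to a following nasal.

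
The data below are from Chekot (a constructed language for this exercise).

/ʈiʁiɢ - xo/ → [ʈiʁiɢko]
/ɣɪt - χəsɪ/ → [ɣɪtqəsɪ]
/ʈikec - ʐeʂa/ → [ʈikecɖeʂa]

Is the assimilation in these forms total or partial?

partial assimilation

Comparing underlying and surface forms, /x/ → [k] is the alternation; the neighbouring /ɢ/ is constant.
/x/ is a fricative while /ɢ/ is a stop; the output [k] is a stop, matching the trigger — so the feature that spreads is manner.
Place and voice are unchanged, so the assimilation is partial, not total.
The other alternating forms pattern the same way: /χ/ → [q] after /t/ (fricative → stop, matching a stop); /ʐ/ → [ɖ] after /c/ (fricative → stop, matching a stop) — only manner changes, and always toward the preceding segment.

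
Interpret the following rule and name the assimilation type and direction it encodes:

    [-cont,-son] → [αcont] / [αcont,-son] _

progressive manner assimilation

The rule copies [cont] (continuancy) from the environment onto the target stops; since [±cont] encodes the stop/fricative manner contrast, the assimilating dimension is manner.
The conditioning segment sits to the left of the focus bar, meaning the trigger precedes the segment that changes — progressive assimilation.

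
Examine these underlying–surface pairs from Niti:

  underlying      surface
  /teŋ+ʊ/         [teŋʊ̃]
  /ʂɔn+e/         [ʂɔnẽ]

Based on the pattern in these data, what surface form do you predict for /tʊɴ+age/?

The data show progressive nasality assimilation (vowel nasalisation): /ʊ/ → [ʊ̃] after /ŋ/; /e/ → [ẽ] after /n/ — a vowel is nasalised by an immediately preceding nasal consonant.
/a/ sits next to the nasal /ɴ/ and is therefore nasalised to [ã].

[tʊɴãge]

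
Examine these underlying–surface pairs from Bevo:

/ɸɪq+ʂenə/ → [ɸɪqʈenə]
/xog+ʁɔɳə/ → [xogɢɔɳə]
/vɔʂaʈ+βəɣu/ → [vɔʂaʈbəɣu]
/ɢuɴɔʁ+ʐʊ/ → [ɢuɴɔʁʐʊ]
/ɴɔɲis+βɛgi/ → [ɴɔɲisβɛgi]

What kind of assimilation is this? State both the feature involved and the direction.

progressive manner assimilation

Underlying /ʂ/ is realised as [ʈ] next to /q/; /q/ itself does not change.
/ʂ/ is a fricative while /q/ is a stop; the output [ʈ] is a stop, matching the trigger — so the feature that spreads is manner.
Place and voice are unchanged, so the assimilation is partial, not total.
Checking the remaining alternations: /ʁ/ → [ɢ] after /g/ (fricative → stop, matching a stop); /β/ → [b] after /ʈ/ (fricative → stop, matching a stop) — only manner changes, and always toward the preceding segment.
No alternation appears in [ɢuɴɔʁʐʊ], [ɴɔɲisβɛgi]: there the adjacent consonants already agree in manner (/ʐ/ and /ʁ/ are both fricatives; /β/ and /s/ are both fricatives), so these forms are consistent with the same rule.
Since the segment that changes follows the conditioning segment, the assimilation is progressive.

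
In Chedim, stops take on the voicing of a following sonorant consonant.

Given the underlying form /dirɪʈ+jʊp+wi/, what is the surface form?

[dirɪɖjʊbwi]

/ʈ/ is a voiceless retroflex stop. The following trigger /j/ is voiced, so /ʈ/ must become voiced as well.
Changing only its voicing to voiced gives [ɖ] — the voiced retroflex stop.
At the second juncture, /p/ likewise becomes [b] adjacent to /w/.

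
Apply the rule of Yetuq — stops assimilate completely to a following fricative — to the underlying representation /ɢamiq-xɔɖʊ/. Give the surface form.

/q/ is the segment targeted by the rule; it sits immediately before /x/, so it assimilates completely and surfaces as [x].

[ɢamixxɔɖʊ]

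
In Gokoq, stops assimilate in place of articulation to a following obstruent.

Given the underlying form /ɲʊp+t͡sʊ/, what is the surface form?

[ɲʊtt͡sʊ]

The rule targets /p/ (voiceless bilabial stop), which sits before the trigger /t͡s/ (alveolar).
A voiceless alveolar stop is [t], so the surface segment is [t].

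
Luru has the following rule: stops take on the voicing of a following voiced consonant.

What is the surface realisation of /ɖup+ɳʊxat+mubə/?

The rule targets /p/ (voiceless bilabial stop), which sits before the trigger /ɳ/ (voiced).
The voiced bilabial stop is [b], so /p/ → [b].
At the second juncture, /t/ likewise becomes [d] adjacent to /m/.

[ɖubɳʊxadmubə]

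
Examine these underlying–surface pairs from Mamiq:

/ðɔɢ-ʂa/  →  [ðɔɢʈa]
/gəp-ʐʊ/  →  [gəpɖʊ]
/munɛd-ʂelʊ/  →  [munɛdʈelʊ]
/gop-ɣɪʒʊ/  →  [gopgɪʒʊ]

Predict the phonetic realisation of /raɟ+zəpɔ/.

The data show progressive manner assimilation: /ʂ/ → [ʈ] after /ɢ/; /ʐ/ → [ɖ] after /p/; /ʂ/ → [ʈ] after /d/; /ɣ/ → [g] after /p/. In each pair only manner changes, matching the preceding consonant, while place and voice stay constant.
The rule targets /z/ (voiced alveolar fricative), which sits after the trigger /ɟ/ (stop).
Changing only its manner to stop gives [d] — the voiced alveolar stop.

[raɟdəpɔ]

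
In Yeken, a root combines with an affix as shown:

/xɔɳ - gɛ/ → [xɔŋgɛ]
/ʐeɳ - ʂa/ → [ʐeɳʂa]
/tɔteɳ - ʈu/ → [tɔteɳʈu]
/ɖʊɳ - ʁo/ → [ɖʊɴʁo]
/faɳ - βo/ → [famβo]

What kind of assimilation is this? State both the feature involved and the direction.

regressive place assimilation

The segment that alternates is /ɳ/, which surfaces as [ŋ] when adjacent to /g/.
The change retroflex → velar matches the place of the following /g/, identifying this as place assimilation.
Manner and voice are unchanged, so the assimilation is partial, not total.
The same holds elsewhere in the data: /ɳ/ → [ɴ] before /ʁ/ (retroflex → uvular, matching uvular); /ɳ/ → [m] before /β/ (retroflex → bilabial, matching bilabial) — only place changes, and always toward the following segment.
No alternation appears in [ʐeɳʂa], [tɔteɳʈu]: there the adjacent consonants already agree in place (/ɳ/ and /ʂ/ are both retroflex; /ɳ/ and /ʈ/ are both retroflex), so these forms are consistent with the same rule.
Since the segment that changes precedes the conditioning segment, the assimilation is regressive.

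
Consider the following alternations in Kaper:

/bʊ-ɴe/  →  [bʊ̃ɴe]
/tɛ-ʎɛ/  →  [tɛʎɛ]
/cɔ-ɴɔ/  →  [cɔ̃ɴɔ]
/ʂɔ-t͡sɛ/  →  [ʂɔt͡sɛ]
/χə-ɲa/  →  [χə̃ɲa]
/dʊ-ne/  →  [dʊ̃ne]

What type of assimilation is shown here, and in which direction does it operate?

The vowel /ʊ/ surfaces as nasalised [ʊ̃] next to the following nasal /ɴ/ — it has acquired the [+nasal] feature of its neighbour.
The other forms show the same pattern: /ɔ/ → [ɔ̃] before /ɴ/; /ə/ → [ə̃] before /ɲ/; /ʊ/ → [ʊ̃] before /n/ — each time a vowel is nasalised next to a following nasal.
No change occurs in [tɛʎɛ], [ʂɔt͡sɛ] because the vowel at the boundary is adjacent to an oral consonant, not a nasal (/ɛ/ next to /ʎ/; /ɔ/ next to /t͡s/).
Because the conditioning nasal is to the right of the vowel that changes, the process is regressive (anticipatory).

regressive nasality assimilation (vowel nasalisation)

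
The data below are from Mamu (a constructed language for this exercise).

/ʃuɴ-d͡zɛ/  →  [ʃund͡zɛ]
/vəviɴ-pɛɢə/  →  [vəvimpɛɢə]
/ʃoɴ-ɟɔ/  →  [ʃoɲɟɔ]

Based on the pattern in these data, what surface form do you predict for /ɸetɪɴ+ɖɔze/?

[ɸetɪɳɖɔze]

The data show regressive place assimilation: /ɴ/ → [n] before /d͡z/; /ɴ/ → [m] before /p/; /ɴ/ → [ɲ] before /ɟ/. In each pair only place changes, matching the following consonant, while manner and voice stay constant.
/ɴ/ is a voiced uvular nasal. The following trigger /ɖ/ is retroflex, so /ɴ/ must become retroflex as well.
Changing only its place to retroflex gives [ɳ] — the voiced retroflex nasal.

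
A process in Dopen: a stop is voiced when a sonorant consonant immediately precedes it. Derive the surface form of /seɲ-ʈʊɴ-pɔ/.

The rule targets /ʈ/ (voiceless retroflex stop), which sits after the trigger /ɲ/ (voiced).
The voiced retroflex stop is [ɖ], so /ʈ/ → [ɖ].
The same rule applies at the second boundary: /p/ → [b] next to /ɴ/.

[seɲɖʊɴbɔ]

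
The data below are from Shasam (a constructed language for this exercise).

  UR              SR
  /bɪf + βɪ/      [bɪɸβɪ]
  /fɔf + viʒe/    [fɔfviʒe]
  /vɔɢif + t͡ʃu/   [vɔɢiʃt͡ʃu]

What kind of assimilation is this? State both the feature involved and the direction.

regressive place assimilation

The segment that alternates is /f/, which surfaces as [ɸ] when adjacent to /β/.
The change labiodental → bilabial matches the place of the following /β/, identifying this as place assimilation.
Manner and voice are unchanged, so the assimilation is partial, not total.
The same holds elsewhere in the data: /f/ → [ʃ] before /t͡ʃ/ (labiodental → postalveolar, matching postalveolar) — only place changes, and always toward the following segment.
No alternation appears in [fɔfviʒe]: there the adjacent consonants already agree in place (/f/ and /v/ are both labiodental), so this form is consistent with the same rule.
The trigger is the following segment, so the direction is regressive (anticipatory).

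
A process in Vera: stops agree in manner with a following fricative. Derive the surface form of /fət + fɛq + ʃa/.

[fəsfɛχʃa]

/t/ is a voiceless alveolar stop. The following trigger /f/ is a fricative, so /t/ must become a fricative as well.
Changing only its manner to fricative gives [s] — the voiceless alveolar fricative.
At the second juncture, /q/ likewise becomes [χ] adjacent to /ʃ/.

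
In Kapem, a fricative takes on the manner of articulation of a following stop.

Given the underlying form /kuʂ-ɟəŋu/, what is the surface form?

The rule targets /ʂ/ (voiceless retroflex fricative), which sits before the trigger /ɟ/ (stop).
The voiceless retroflex stop is [ʈ], so /ʂ/ → [ʈ].

[kuʈɟəŋu]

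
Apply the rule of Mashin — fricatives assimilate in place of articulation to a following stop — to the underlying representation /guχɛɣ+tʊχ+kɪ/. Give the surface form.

[guχɛztʊxkɪ]

/ɣ/ is a voiced velar fricative. The following trigger /t/ is alveolar, so /ɣ/ must become alveolar as well.
The voiced alveolar fricative is [z], so /ɣ/ → [z].
The same rule applies at the second boundary: /χ/ → [x] next to /k/.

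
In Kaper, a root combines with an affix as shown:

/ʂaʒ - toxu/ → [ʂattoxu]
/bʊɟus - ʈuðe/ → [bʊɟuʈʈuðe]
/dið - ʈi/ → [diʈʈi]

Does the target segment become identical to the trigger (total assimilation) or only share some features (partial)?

Underlying /ʒ/ is realised as [t] next to /t/; /t/ itself does not change.
The output [t] is identical to the trigger /t/ — every feature (place, manner, voicing) has been copied — so this is total assimilation.
The remaining alternations confirm this: /s/ → [ʈ] before /ʈ/; /ð/ → [ʈ] before /ʈ/ — in each case the output is a copy of the following consonant.

total assimilation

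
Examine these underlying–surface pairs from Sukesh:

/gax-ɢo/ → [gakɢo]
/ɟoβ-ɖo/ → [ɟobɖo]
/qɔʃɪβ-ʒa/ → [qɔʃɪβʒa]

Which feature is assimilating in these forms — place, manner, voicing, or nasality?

Underlying /x/ is realised as [k] next to /ɢ/; /ɢ/ itself does not change.
/x/ is a fricative while /ɢ/ is a stop; the output [k] is a stop, matching the trigger — so the feature that spreads is manner.
Checking the remaining alternation: /β/ → [b] before /ɖ/ (fricative → stop, matching a stop) — only manner changes, and always toward the following segment.
Nothing changes in [qɔʃɪβʒa]: there the adjacent consonants already agree in manner (/β/ and /ʒ/ are both fricatives), so this form is consistent with the same rule.

manner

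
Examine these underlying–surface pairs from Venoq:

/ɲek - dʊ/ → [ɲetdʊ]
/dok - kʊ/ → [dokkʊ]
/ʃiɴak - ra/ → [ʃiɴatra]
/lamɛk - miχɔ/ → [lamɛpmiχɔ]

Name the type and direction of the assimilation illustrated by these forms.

The segment that alternates is /k/, which surfaces as [t] when adjacent to /d/.
/k/ is velar while /d/ is alveolar; the output [t] is alveolar, matching the trigger — so the feature that spreads is place.
Manner and voice are unchanged, so the assimilation is partial, not total.
The same holds elsewhere in the data: /k/ → [t] before /r/ (velar → alveolar, matching alveolar); /k/ → [p] before /m/ (velar → bilabial, matching bilabial) — only place changes, and always toward the following segment.
No alternation appears in [dokkʊ]: there the adjacent consonants already agree in place (/k/ and /k/ are both velar), so this form is consistent with the same rule.
Since the segment that changes precedes the conditioning segment, the assimilation is regressive.

regressive place assimilation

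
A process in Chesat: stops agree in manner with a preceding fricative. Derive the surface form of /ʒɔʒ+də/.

The rule targets /d/ (voiced alveolar stop), which sits after the trigger /ʒ/ (fricative).
The voiced alveolar fricative is [z], so /d/ → [z].

[ʒɔʒzə]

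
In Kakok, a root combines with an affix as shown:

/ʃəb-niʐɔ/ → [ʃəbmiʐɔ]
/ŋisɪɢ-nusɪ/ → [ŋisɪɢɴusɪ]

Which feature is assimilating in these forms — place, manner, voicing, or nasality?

Comparing underlying and surface forms, /n/ → [m] is the alternation; the neighbouring /b/ is constant.
/n/ is alveolar while /b/ is bilabial; the output [m] is bilabial, matching the trigger — so the feature that spreads is place.
Checking the remaining alternation: /n/ → [ɴ] after /ɢ/ (alveolar → uvular, matching uvular) — only place changes, and always toward the preceding segment.

place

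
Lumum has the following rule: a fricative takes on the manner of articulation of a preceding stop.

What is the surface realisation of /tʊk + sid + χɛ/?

/s/ is a voiceless alveolar fricative. The preceding trigger /k/ is a stop, so /s/ must become a stop as well.
The voiceless alveolar stop is [t], so /s/ → [t].
At the second juncture, /χ/ likewise becomes [q] adjacent to /d/.

[tʊktidqɛ]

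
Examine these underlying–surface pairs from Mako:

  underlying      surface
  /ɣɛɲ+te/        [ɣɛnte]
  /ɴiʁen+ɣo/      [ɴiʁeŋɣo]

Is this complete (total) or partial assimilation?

partial assimilation

Underlying /ɲ/ is realised as [n] next to /t/; /t/ itself does not change.
/ɲ/ is palatal while /t/ is alveolar; the output [n] is alveolar, matching the trigger — so the feature that spreads is place.
Manner and voice are unchanged, so the assimilation is partial, not total.
The same holds elsewhere in the data: /n/ → [ŋ] before /ɣ/ (alveolar → velar, matching velar) — only place changes, and always toward the following segment.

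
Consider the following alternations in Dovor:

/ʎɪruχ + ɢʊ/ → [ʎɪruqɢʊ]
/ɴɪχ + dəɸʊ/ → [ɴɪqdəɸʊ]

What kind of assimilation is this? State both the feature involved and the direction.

regressive manner assimilation

Comparing underlying and surface forms, /χ/ → [q] is the alternation; the neighbouring /ɢ/ is constant.
The change fricative → stop matches the manner of the following /ɢ/, identifying this as manner assimilation.
Place and voice are unchanged, so the assimilation is partial, not total.
The other alternating form patterns the same way: /χ/ → [q] before /d/ (fricative → stop, matching a stop) — only manner changes, and always toward the following segment.
The trigger is the following segment, so the direction is regressive (anticipatory).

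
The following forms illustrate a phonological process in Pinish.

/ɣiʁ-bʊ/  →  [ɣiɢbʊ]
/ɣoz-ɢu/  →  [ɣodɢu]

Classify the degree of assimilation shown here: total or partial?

partial assimilation

Underlying /ʁ/ is realised as [ɢ] next to /b/; /b/ itself does not change.
The change fricative → stop matches the manner of the following /b/, identifying this as manner assimilation.
Place and voice are unchanged, so the assimilation is partial, not total.
The other alternating form patterns the same way: /z/ → [d] before /ɢ/ (fricative → stop, matching a stop) — only manner changes, and always toward the following segment.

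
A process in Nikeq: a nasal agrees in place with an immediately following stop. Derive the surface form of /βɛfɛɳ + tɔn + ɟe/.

The rule targets /ɳ/ (voiced retroflex nasal), which sits before the trigger /t/ (alveolar).
Changing only its place to alveolar gives [n] — the voiced alveolar nasal.
At the second juncture, /n/ likewise becomes [ɲ] adjacent to /ɟ/.

[βɛfɛntɔɲɟe]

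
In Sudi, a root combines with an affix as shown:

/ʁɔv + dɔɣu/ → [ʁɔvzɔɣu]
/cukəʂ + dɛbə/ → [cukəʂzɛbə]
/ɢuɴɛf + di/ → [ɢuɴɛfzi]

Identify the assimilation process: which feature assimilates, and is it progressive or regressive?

Underlying /d/ is realised as [z] next to /v/; /v/ itself does not change.
The change stop → fricative matches the manner of the preceding /v/, identifying this as manner assimilation.
Place and voice are unchanged, so the assimilation is partial, not total.
The same holds elsewhere in the data: /d/ → [z] after /ʂ/ (stop → fricative, matching a fricative); /d/ → [z] after /f/ (stop → fricative, matching a fricative) — only manner changes, and always toward the preceding segment.
The trigger is the preceding segment, so the direction is progressive (perseverative).

progressive manner assimilation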